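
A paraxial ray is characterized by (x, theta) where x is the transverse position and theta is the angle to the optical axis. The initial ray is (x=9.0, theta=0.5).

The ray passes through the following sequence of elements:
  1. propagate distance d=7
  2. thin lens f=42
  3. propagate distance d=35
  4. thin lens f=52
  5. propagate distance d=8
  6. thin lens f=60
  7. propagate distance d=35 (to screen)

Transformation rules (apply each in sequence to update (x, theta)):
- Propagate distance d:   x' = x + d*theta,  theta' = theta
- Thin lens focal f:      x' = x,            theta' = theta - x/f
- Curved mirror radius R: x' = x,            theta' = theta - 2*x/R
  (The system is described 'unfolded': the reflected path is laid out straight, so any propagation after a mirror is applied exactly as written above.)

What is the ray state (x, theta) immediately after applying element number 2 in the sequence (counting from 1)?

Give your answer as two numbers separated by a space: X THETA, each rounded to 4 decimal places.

Initial: x=9.0000 theta=0.5000
After 1 (propagate distance d=7): x=12.5000 theta=0.5000
After 2 (thin lens f=42): x=12.5000 theta=17/84 (≈0.2024)
Rounded to 4 decimal places: x = 12.5000, theta = 0.2024

Answer: 12.5000 0.2024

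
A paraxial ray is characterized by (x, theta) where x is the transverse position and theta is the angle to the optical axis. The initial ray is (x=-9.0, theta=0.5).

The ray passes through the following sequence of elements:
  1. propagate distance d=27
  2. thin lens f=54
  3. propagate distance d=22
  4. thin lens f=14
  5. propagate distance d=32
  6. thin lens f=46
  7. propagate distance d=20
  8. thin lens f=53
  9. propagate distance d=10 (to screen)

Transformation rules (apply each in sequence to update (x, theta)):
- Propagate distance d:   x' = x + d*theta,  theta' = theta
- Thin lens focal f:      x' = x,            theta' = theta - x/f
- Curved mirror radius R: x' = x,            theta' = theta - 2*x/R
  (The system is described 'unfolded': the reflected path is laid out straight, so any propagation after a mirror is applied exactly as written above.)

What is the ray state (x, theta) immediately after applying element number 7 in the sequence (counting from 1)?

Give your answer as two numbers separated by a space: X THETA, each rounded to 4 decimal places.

Initial: x=-9.0000 theta=0.5000
After 1 (propagate distance d=27): x=4.5000 theta=0.5000
After 2 (thin lens f=54): x=4.5000 theta=5/12 (≈0.4167)
After 3 (propagate distance d=22): x=41/3 (≈13.6667) theta=5/12 (≈0.4167)
After 4 (thin lens f=14): x=41/3 (≈13.6667) theta=-47/84 (≈-0.5595)
After 5 (propagate distance d=32): x=-89/21 (≈-4.2381) theta=-47/84 (≈-0.5595)
After 6 (thin lens f=46): x=-89/21 (≈-4.2381) theta=-43/92 (≈-0.4674)
After 7 (propagate distance d=20): x=-6562/483 (≈-13.5859) theta=-43/92 (≈-0.4674)
Rounded to 4 decimal places: x = -13.5859, theta = -0.4674

Answer: -13.5859 -0.4674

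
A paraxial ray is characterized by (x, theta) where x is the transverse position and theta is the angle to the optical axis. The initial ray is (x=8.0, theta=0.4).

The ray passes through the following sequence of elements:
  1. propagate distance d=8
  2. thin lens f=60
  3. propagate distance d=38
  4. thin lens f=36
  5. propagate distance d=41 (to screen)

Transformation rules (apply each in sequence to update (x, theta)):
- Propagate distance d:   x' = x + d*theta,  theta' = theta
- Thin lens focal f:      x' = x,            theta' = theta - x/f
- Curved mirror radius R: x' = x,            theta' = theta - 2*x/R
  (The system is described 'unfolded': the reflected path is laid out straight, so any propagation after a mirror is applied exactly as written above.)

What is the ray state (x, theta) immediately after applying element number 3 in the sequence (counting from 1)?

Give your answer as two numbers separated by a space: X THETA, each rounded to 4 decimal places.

Answer: 19.3067 0.2133

Derivation:
Initial: x=8.0000 theta=0.4000
After 1 (propagate distance d=8): x=11.2000 theta=0.4000
After 2 (thin lens f=60): x=11.2000 theta=16/75 (≈0.2133)
After 3 (propagate distance d=38): x=1448/75 (≈19.3067) theta=16/75 (≈0.2133)
Rounded to 4 decimal places: x = 19.3067, theta = 0.2133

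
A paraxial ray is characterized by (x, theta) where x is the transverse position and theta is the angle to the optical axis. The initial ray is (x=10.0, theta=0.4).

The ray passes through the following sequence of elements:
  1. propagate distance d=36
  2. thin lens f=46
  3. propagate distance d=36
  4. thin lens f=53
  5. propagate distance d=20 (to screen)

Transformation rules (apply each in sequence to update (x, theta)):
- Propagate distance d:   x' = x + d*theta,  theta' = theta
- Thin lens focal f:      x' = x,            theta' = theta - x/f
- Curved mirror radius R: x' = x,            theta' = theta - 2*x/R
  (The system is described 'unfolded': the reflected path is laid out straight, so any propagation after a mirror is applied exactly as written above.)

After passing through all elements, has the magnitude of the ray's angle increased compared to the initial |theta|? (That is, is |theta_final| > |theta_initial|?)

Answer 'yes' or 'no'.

Answer: yes

Derivation:
Initial: x=10.0000 theta=0.4000
After 1 (propagate distance d=36): x=24.4000 theta=0.4000
After 2 (thin lens f=46): x=24.4000 theta=-3/23 (≈-0.1304)
After 3 (propagate distance d=36): x=2266/115 (≈19.7043) theta=-3/23 (≈-0.1304)
After 4 (thin lens f=53): x=2266/115 (≈19.7043) theta=-3061/6095 (≈-0.5022)
After 5 (propagate distance d=20 (to screen)): x=58878/6095 (≈9.6600) theta=-3061/6095 (≈-0.5022)
|theta_initial|=0.4000 |theta_final|=3061/6095 (≈0.5022) -> increased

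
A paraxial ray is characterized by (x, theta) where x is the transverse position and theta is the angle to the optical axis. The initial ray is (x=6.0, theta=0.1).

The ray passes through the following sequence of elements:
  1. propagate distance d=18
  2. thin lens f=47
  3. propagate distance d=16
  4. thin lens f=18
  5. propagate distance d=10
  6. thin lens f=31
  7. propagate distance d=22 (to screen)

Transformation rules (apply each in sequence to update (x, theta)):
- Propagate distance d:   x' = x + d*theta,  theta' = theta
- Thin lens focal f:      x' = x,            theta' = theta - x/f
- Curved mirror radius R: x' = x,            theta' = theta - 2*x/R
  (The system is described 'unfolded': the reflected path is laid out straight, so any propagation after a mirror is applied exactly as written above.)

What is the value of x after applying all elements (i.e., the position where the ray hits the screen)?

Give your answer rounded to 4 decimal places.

Answer: -9.0158

Derivation:
Initial: x=6.0000 theta=0.1000
After 1 (propagate distance d=18): x=7.8000 theta=0.1000
After 2 (thin lens f=47): x=7.8000 theta=-31/470 (≈-0.0660)
After 3 (propagate distance d=16): x=317/47 (≈6.7447) theta=-31/470 (≈-0.0660)
After 4 (thin lens f=18): x=317/47 (≈6.7447) theta=-932/2115 (≈-0.4407)
After 5 (propagate distance d=10): x=989/423 (≈2.3381) theta=-932/2115 (≈-0.4407)
After 6 (thin lens f=31): x=989/423 (≈2.3381) theta=-11279/21855 (≈-0.5161)
After 7 (propagate distance d=22 (to screen)): x=-12577/1395 (≈-9.0158) theta=-11279/21855 (≈-0.5161)
Rounded to 4 decimal places: x = -9.0158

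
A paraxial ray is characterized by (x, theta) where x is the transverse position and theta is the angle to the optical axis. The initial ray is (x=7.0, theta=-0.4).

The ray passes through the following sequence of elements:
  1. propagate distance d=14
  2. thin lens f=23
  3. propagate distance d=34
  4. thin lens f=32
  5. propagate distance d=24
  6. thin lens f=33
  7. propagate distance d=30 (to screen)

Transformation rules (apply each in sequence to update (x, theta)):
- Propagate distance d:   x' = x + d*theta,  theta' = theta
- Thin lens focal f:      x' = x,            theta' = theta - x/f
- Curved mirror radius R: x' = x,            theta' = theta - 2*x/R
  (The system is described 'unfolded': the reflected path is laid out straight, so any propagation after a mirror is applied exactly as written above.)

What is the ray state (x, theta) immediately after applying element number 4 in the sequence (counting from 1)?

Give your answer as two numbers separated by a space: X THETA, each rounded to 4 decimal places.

Answer: -14.2696 -0.0149

Derivation:
Initial: x=7.0000 theta=-0.4000
After 1 (propagate distance d=14): x=1.4000 theta=-0.4000
After 2 (thin lens f=23): x=1.4000 theta=-53/115 (≈-0.4609)
After 3 (propagate distance d=34): x=-1641/115 (≈-14.2696) theta=-53/115 (≈-0.4609)
After 4 (thin lens f=32): x=-1641/115 (≈-14.2696) theta=-11/736 (≈-0.0149)
Rounded to 4 decimal places: x = -14.2696, theta = -0.0149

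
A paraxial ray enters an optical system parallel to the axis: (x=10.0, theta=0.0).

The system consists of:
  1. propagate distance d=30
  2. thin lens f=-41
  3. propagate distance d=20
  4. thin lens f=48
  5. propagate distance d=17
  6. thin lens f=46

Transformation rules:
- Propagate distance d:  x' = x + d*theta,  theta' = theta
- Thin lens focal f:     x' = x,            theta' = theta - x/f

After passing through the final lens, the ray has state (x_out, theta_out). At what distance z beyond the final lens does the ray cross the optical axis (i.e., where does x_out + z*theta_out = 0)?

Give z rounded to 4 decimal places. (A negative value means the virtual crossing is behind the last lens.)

Initial: x=10.0000 theta=0.0000
After 1 (propagate distance d=30): x=10.0000 theta=0.0000
After 2 (thin lens f=-41): x=10.0000 theta=10/41 (≈0.2439)
After 3 (propagate distance d=20): x=610/41 (≈14.8780) theta=10/41 (≈0.2439)
After 4 (thin lens f=48): x=610/41 (≈14.8780) theta=-65/984 (≈-0.0661)
After 5 (propagate distance d=17): x=13535/984 (≈13.7551) theta=-65/984 (≈-0.0661)
After 6 (thin lens f=46): x=13535/984 (≈13.7551) theta=-16525/45264 (≈-0.3651)
z_focus = -x_out/theta_out = -(13535/984)/(-16525/45264) = 124522/3305 ≈ 37.6769
Rounded to 4 decimal places: z = 37.6769

Answer: 37.6769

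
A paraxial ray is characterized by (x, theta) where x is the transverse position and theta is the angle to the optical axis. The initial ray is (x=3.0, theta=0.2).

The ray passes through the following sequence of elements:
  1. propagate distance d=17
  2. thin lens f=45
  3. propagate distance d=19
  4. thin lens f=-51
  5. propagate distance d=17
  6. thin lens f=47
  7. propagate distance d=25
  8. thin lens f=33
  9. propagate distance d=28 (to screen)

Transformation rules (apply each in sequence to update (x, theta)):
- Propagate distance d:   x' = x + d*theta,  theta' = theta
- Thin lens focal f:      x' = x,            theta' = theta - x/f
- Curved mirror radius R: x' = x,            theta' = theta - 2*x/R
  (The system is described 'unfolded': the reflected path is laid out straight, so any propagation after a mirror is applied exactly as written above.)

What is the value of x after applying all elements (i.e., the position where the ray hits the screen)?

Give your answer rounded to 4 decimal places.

Initial: x=3.0000 theta=0.2000
After 1 (propagate distance d=17): x=6.4000 theta=0.2000
After 2 (thin lens f=45): x=6.4000 theta=13/225 (≈0.0578)
After 3 (propagate distance d=19): x=1687/225 (≈7.4978) theta=13/225 (≈0.0578)
After 4 (thin lens f=-51): x=1687/225 (≈7.4978) theta=94/459 (≈0.2048)
After 5 (propagate distance d=17): x=7411/675 (≈10.9793) theta=94/459 (≈0.2048)
After 6 (thin lens f=47): x=7411/675 (≈10.9793) theta=-5179/179775 (≈-0.0288)
After 7 (propagate distance d=25): x=5532964/539325 (≈10.2591) theta=-5179/179775 (≈-0.0288)
After 8 (thin lens f=33): x=5532964/539325 (≈10.2591) theta=-1209137/3559545 (≈-0.3397)
After 9 (propagate distance d=28 (to screen)): x=13308632/17797725 (≈0.7478) theta=-1209137/3559545 (≈-0.3397)
Rounded to 4 decimal places: x = 0.7478

Answer: 0.7478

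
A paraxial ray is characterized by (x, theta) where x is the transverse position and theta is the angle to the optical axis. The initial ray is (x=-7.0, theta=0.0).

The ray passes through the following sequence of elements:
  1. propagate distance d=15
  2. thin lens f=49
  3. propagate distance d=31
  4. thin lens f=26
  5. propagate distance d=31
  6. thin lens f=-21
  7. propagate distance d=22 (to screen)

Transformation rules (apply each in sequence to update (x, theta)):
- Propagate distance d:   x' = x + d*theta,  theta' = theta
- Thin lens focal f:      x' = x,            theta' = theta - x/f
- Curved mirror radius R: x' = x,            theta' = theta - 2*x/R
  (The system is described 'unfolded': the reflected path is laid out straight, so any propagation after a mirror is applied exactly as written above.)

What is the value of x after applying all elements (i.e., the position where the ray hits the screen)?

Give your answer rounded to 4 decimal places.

Answer: 15.3993

Derivation:
Initial: x=-7.0000 theta=0.0000
After 1 (propagate distance d=15): x=-7.0000 theta=0.0000
After 2 (thin lens f=49): x=-7.0000 theta=1/7 (≈0.1429)
After 3 (propagate distance d=31): x=-18/7 (≈-2.5714) theta=1/7 (≈0.1429)
After 4 (thin lens f=26): x=-18/7 (≈-2.5714) theta=22/91 (≈0.2418)
After 5 (propagate distance d=31): x=64/13 (≈4.9231) theta=22/91 (≈0.2418)
After 6 (thin lens f=-21): x=64/13 (≈4.9231) theta=10/21 (≈0.4762)
After 7 (propagate distance d=22 (to screen)): x=4204/273 (≈15.3993) theta=10/21 (≈0.4762)
Rounded to 4 decimal places: x = 15.3993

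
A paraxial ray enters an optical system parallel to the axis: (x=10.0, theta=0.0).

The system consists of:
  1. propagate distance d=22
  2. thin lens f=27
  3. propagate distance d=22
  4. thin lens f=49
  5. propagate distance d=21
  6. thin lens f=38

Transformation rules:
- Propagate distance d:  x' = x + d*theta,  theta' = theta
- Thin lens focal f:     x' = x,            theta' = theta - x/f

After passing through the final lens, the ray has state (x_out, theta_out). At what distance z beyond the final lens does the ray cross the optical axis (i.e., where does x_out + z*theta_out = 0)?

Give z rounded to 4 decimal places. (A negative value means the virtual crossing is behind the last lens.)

Answer: -29.0473

Derivation:
Initial: x=10.0000 theta=0.0000
After 1 (propagate distance d=22): x=10.0000 theta=0.0000
After 2 (thin lens f=27): x=10.0000 theta=-10/27 (≈-0.3704)
After 3 (propagate distance d=22): x=50/27 (≈1.8519) theta=-10/27 (≈-0.3704)
After 4 (thin lens f=49): x=50/27 (≈1.8519) theta=-20/49 (≈-0.4082)
After 5 (propagate distance d=21): x=-1270/189 (≈-6.7196) theta=-20/49 (≈-0.4082)
After 6 (thin lens f=38): x=-1270/189 (≈-6.7196) theta=-5815/25137 (≈-0.2313)
z_focus = -x_out/theta_out = -(-1270/189)/(-5815/25137) = -33782/1163 ≈ -29.0473
Rounded to 4 decimal places: z = -29.0473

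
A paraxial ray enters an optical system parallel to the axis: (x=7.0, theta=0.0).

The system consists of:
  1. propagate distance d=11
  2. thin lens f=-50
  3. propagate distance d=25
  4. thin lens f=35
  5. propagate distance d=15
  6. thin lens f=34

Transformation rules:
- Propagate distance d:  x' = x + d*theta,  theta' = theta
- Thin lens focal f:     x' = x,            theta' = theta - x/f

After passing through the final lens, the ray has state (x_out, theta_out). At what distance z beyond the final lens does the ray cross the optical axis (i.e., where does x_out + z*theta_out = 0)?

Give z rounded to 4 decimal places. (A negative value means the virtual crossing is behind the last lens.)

Initial: x=7.0000 theta=0.0000
After 1 (propagate distance d=11): x=7.0000 theta=0.0000
After 2 (thin lens f=-50): x=7.0000 theta=0.1400
After 3 (propagate distance d=25): x=10.5000 theta=0.1400
After 4 (thin lens f=35): x=10.5000 theta=-0.1600
After 5 (propagate distance d=15): x=8.1000 theta=-0.1600
After 6 (thin lens f=34): x=8.1000 theta=-677/1700 (≈-0.3982)
z_focus = -x_out/theta_out = -(8.1000)/(-677/1700) = 13770/677 ≈ 20.3397
Rounded to 4 decimal places: z = 20.3397

Answer: 20.3397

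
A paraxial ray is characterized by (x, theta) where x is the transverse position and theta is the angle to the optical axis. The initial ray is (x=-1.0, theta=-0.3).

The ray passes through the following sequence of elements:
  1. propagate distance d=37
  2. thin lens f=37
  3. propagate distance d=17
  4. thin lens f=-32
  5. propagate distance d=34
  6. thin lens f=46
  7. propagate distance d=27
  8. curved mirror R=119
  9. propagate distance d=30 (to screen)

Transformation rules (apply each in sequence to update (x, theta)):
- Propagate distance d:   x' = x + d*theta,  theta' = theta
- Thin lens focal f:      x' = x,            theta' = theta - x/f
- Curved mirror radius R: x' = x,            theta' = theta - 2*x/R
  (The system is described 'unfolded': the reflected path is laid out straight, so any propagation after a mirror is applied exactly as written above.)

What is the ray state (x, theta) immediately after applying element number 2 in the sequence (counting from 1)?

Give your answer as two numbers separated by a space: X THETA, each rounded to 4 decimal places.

Initial: x=-1.0000 theta=-0.3000
After 1 (propagate distance d=37): x=-12.1000 theta=-0.3000
After 2 (thin lens f=37): x=-12.1000 theta=1/37 (≈0.0270)
Rounded to 4 decimal places: x = -12.1000, theta = 0.0270

Answer: -12.1000 0.0270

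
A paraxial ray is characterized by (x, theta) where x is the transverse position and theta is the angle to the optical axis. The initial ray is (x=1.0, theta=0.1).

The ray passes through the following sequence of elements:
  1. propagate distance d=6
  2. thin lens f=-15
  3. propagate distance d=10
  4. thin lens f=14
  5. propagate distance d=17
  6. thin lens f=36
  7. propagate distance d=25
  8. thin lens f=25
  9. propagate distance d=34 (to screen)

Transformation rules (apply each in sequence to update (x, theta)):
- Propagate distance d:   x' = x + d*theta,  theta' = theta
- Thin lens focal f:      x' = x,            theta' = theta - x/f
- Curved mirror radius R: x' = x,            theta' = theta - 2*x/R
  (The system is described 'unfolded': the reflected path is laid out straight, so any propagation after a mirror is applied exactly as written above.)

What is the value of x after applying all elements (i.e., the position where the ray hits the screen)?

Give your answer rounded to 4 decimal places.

Answer: -4.2571

Derivation:
Initial: x=1.0000 theta=0.1000
After 1 (propagate distance d=6): x=1.6000 theta=0.1000
After 2 (thin lens f=-15): x=1.6000 theta=31/150 (≈0.2067)
After 3 (propagate distance d=10): x=11/3 (≈3.6667) theta=31/150 (≈0.2067)
After 4 (thin lens f=14): x=11/3 (≈3.6667) theta=-29/525 (≈-0.0552)
After 5 (propagate distance d=17): x=1432/525 (≈2.7276) theta=-29/525 (≈-0.0552)
After 6 (thin lens f=36): x=1432/525 (≈2.7276) theta=-619/4725 (≈-0.1310)
After 7 (propagate distance d=25): x=-2587/4725 (≈-0.5475) theta=-619/4725 (≈-0.1310)
After 8 (thin lens f=25): x=-2587/4725 (≈-0.5475) theta=-1432/13125 (≈-0.1091)
After 9 (propagate distance d=34 (to screen)): x=-502867/118125 (≈-4.2571) theta=-1432/13125 (≈-0.1091)
Rounded to 4 decimal places: x = -4.2571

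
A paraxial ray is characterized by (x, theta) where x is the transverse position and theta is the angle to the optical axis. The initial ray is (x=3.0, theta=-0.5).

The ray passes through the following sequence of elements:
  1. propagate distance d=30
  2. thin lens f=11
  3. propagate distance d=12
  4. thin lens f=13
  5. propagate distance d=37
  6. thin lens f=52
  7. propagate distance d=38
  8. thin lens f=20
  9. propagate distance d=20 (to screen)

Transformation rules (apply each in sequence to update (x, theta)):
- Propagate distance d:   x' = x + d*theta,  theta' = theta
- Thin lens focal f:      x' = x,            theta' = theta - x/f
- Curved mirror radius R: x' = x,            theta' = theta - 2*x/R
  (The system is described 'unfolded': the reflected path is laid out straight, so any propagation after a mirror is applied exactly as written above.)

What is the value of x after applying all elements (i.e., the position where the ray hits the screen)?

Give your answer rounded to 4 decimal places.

Answer: 7.4758

Derivation:
Initial: x=3.0000 theta=-0.5000
After 1 (propagate distance d=30): x=-12.0000 theta=-0.5000
After 2 (thin lens f=11): x=-12.0000 theta=13/22 (≈0.5909)
After 3 (propagate distance d=12): x=-54/11 (≈-4.9091) theta=13/22 (≈0.5909)
After 4 (thin lens f=13): x=-54/11 (≈-4.9091) theta=277/286 (≈0.9685)
After 5 (propagate distance d=37): x=8845/286 (≈30.9266) theta=277/286 (≈0.9685)
After 6 (thin lens f=52): x=8845/286 (≈30.9266) theta=5559/14872 (≈0.3738)
After 7 (propagate distance d=38): x=335591/7436 (≈45.1306) theta=5559/14872 (≈0.3738)
After 8 (thin lens f=20): x=335591/7436 (≈45.1306) theta=-280001/148720 (≈-1.8827)
After 9 (propagate distance d=20 (to screen)): x=27795/3718 (≈7.4758) theta=-280001/148720 (≈-1.8827)
Rounded to 4 decimal places: x = 7.4758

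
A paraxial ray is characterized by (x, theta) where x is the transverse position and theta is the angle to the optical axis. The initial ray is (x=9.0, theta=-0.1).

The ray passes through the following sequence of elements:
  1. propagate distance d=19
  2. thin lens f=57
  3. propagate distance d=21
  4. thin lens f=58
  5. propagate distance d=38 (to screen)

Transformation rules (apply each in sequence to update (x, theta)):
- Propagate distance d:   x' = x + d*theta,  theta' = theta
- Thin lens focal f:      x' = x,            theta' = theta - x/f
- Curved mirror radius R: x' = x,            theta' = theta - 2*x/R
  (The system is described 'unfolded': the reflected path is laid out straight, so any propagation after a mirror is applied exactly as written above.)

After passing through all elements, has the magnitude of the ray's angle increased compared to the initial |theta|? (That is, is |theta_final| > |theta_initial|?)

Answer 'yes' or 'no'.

Answer: yes

Derivation:
Initial: x=9.0000 theta=-0.1000
After 1 (propagate distance d=19): x=7.1000 theta=-0.1000
After 2 (thin lens f=57): x=7.1000 theta=-64/285 (≈-0.2246)
After 3 (propagate distance d=21): x=453/190 (≈2.3842) theta=-64/285 (≈-0.2246)
After 4 (thin lens f=58): x=453/190 (≈2.3842) theta=-8783/33060 (≈-0.2657)
After 5 (propagate distance d=38 (to screen)): x=-63733/8265 (≈-7.7112) theta=-8783/33060 (≈-0.2657)
|theta_initial|=0.1000 |theta_final|=8783/33060 (≈0.2657) -> increased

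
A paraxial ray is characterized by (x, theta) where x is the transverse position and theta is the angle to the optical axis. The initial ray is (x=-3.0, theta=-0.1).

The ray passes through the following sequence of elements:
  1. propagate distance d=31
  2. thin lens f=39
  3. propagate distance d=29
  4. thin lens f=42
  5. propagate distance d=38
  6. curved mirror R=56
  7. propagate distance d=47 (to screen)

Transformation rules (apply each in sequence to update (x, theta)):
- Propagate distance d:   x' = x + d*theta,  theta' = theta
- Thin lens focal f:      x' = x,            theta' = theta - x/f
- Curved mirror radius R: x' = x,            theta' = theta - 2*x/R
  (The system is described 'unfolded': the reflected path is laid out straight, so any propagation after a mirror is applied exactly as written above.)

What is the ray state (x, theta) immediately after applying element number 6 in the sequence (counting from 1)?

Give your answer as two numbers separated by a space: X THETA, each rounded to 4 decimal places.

Initial: x=-3.0000 theta=-0.1000
After 1 (propagate distance d=31): x=-6.1000 theta=-0.1000
After 2 (thin lens f=39): x=-6.1000 theta=11/195 (≈0.0564)
After 3 (propagate distance d=29): x=-1741/390 (≈-4.4641) theta=11/195 (≈0.0564)
After 4 (thin lens f=42): x=-1741/390 (≈-4.4641) theta=41/252 (≈0.1627)
After 5 (propagate distance d=38): x=7037/4095 (≈1.7184) theta=41/252 (≈0.1627)
After 6 (curved mirror R=56): x=7037/4095 (≈1.7184) theta=5809/57330 (≈0.1013)
Rounded to 4 decimal places: x = 1.7184, theta = 0.1013

Answer: 1.7184 0.1013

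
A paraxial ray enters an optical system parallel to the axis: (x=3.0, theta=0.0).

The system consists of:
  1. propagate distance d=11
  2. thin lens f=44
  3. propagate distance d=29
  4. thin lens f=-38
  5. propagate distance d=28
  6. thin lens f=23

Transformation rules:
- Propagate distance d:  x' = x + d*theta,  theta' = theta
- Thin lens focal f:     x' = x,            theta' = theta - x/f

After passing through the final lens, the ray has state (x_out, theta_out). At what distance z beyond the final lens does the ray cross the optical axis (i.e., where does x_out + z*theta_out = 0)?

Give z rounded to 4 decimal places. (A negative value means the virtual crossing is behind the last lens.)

Initial: x=3.0000 theta=0.0000
After 1 (propagate distance d=11): x=3.0000 theta=0.0000
After 2 (thin lens f=44): x=3.0000 theta=-3/44 (≈-0.0682)
After 3 (propagate distance d=29): x=45/44 (≈1.0227) theta=-3/44 (≈-0.0682)
After 4 (thin lens f=-38): x=45/44 (≈1.0227) theta=-69/1672 (≈-0.0413)
After 5 (propagate distance d=28): x=-111/836 (≈-0.1328) theta=-69/1672 (≈-0.0413)
After 6 (thin lens f=23): x=-111/836 (≈-0.1328) theta=-1365/38456 (≈-0.0355)
z_focus = -x_out/theta_out = -(-111/836)/(-1365/38456) = -1702/455 ≈ -3.7407
Rounded to 4 decimal places: z = -3.7407

Answer: -3.7407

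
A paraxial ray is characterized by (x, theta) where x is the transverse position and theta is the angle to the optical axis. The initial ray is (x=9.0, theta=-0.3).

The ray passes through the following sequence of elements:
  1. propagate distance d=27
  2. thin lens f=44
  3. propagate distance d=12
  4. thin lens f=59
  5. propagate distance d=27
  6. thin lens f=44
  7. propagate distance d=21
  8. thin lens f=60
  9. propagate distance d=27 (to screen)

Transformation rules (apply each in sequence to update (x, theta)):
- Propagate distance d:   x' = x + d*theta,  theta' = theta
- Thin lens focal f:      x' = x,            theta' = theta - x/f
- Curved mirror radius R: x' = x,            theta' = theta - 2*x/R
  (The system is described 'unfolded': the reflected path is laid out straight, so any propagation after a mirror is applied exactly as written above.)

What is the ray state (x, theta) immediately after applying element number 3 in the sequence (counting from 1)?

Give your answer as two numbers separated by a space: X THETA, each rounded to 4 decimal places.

Answer: -2.9455 -0.3205

Derivation:
Initial: x=9.0000 theta=-0.3000
After 1 (propagate distance d=27): x=0.9000 theta=-0.3000
After 2 (thin lens f=44): x=0.9000 theta=-141/440 (≈-0.3205)
After 3 (propagate distance d=12): x=-162/55 (≈-2.9455) theta=-141/440 (≈-0.3205)
Rounded to 4 decimal places: x = -2.9455, theta = -0.3205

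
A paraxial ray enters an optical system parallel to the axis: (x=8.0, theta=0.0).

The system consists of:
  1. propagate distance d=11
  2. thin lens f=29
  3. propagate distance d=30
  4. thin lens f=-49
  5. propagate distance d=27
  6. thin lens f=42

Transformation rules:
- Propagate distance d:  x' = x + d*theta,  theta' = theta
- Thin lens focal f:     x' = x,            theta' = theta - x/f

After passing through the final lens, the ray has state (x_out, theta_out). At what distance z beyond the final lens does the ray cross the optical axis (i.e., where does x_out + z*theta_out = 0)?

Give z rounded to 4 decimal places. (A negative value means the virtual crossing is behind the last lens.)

Answer: -83.8203

Derivation:
Initial: x=8.0000 theta=0.0000
After 1 (propagate distance d=11): x=8.0000 theta=0.0000
After 2 (thin lens f=29): x=8.0000 theta=-8/29 (≈-0.2759)
After 3 (propagate distance d=30): x=-8/29 (≈-0.2759) theta=-8/29 (≈-0.2759)
After 4 (thin lens f=-49): x=-8/29 (≈-0.2759) theta=-400/1421 (≈-0.2815)
After 5 (propagate distance d=27): x=-11192/1421 (≈-7.8761) theta=-400/1421 (≈-0.2815)
After 6 (thin lens f=42): x=-11192/1421 (≈-7.8761) theta=-2804/29841 (≈-0.0940)
z_focus = -x_out/theta_out = -(-11192/1421)/(-2804/29841) = -58758/701 ≈ -83.8203
Rounded to 4 decimal places: z = -83.8203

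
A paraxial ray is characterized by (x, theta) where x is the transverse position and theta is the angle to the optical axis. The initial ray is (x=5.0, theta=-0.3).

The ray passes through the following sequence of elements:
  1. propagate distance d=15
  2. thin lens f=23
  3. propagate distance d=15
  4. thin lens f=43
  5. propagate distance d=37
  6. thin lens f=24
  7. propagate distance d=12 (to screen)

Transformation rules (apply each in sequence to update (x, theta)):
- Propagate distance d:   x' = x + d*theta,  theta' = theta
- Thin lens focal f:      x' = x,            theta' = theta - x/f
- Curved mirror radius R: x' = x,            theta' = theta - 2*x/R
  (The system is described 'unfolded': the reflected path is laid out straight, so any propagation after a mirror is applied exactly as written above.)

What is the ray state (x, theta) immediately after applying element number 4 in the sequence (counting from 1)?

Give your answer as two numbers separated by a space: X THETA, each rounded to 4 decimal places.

Answer: -4.3261 -0.2211

Derivation:
Initial: x=5.0000 theta=-0.3000
After 1 (propagate distance d=15): x=0.5000 theta=-0.3000
After 2 (thin lens f=23): x=0.5000 theta=-37/115 (≈-0.3217)
After 3 (propagate distance d=15): x=-199/46 (≈-4.3261) theta=-37/115 (≈-0.3217)
After 4 (thin lens f=43): x=-199/46 (≈-4.3261) theta=-2187/9890 (≈-0.2211)
Rounded to 4 decimal places: x = -4.3261, theta = -0.2211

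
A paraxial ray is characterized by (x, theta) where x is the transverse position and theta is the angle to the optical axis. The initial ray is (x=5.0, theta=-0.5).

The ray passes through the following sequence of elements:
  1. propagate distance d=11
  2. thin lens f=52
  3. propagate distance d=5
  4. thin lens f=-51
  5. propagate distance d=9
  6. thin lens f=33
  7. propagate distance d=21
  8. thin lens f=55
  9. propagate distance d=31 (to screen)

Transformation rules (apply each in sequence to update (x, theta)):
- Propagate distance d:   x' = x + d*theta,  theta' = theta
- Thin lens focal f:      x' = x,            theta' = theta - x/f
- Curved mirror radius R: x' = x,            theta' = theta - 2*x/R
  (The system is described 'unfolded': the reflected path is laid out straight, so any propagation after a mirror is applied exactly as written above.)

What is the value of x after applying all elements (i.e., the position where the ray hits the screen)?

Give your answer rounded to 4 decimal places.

Answer: -15.8634

Derivation:
Initial: x=5.0000 theta=-0.5000
After 1 (propagate distance d=11): x=-0.5000 theta=-0.5000
After 2 (thin lens f=52): x=-0.5000 theta=-51/104 (≈-0.4904)
After 3 (propagate distance d=5): x=-307/104 (≈-2.9519) theta=-51/104 (≈-0.4904)
After 4 (thin lens f=-51): x=-307/104 (≈-2.9519) theta=-727/1326 (≈-0.5483)
After 5 (propagate distance d=9): x=-13943/1768 (≈-7.8863) theta=-727/1326 (≈-0.5483)
After 6 (thin lens f=33): x=-13943/1768 (≈-7.8863) theta=-6015/19448 (≈-0.3093)
After 7 (propagate distance d=21): x=-34961/2431 (≈-14.3813) theta=-6015/19448 (≈-0.3093)
After 8 (thin lens f=55): x=-34961/2431 (≈-14.3813) theta=-51137/1069640 (≈-0.0478)
After 9 (propagate distance d=31 (to screen)): x=-16968087/1069640 (≈-15.8634) theta=-51137/1069640 (≈-0.0478)
Rounded to 4 decimal places: x = -15.8634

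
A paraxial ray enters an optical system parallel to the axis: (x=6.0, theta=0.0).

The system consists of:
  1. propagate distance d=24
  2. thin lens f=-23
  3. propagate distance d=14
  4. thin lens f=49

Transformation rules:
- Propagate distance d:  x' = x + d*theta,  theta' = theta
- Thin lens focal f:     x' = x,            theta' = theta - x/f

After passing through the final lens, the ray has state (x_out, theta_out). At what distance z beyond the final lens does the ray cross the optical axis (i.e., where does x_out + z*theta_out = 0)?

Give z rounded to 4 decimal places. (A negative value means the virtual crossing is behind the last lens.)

Answer: -151.0833

Derivation:
Initial: x=6.0000 theta=0.0000
After 1 (propagate distance d=24): x=6.0000 theta=0.0000
After 2 (thin lens f=-23): x=6.0000 theta=6/23 (≈0.2609)
After 3 (propagate distance d=14): x=222/23 (≈9.6522) theta=6/23 (≈0.2609)
After 4 (thin lens f=49): x=222/23 (≈9.6522) theta=72/1127 (≈0.0639)
z_focus = -x_out/theta_out = -(222/23)/(72/1127) = -1813/12 ≈ -151.0833
Rounded to 4 decimal places: z = -151.0833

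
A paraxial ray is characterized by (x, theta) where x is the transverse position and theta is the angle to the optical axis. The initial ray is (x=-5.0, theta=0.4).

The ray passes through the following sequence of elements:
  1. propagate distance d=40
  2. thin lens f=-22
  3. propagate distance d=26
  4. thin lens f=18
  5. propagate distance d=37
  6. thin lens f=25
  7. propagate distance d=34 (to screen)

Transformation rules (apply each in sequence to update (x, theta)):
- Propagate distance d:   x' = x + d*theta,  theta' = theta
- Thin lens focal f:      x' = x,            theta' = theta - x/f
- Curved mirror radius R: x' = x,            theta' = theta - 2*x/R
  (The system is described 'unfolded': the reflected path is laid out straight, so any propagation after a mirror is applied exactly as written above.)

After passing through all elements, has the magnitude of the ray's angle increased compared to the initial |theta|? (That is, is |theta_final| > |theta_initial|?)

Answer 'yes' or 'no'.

Answer: yes

Derivation:
Initial: x=-5.0000 theta=0.4000
After 1 (propagate distance d=40): x=11.0000 theta=0.4000
After 2 (thin lens f=-22): x=11.0000 theta=0.9000
After 3 (propagate distance d=26): x=34.4000 theta=0.9000
After 4 (thin lens f=18): x=34.4000 theta=-91/90 (≈-1.0111)
After 5 (propagate distance d=37): x=-271/90 (≈-3.0111) theta=-91/90 (≈-1.0111)
After 6 (thin lens f=25): x=-271/90 (≈-3.0111) theta=-334/375 (≈-0.8907)
After 7 (propagate distance d=34 (to screen)): x=-74911/2250 (≈-33.2938) theta=-334/375 (≈-0.8907)
|theta_initial|=0.4000 |theta_final|=334/375 (≈0.8907) -> increased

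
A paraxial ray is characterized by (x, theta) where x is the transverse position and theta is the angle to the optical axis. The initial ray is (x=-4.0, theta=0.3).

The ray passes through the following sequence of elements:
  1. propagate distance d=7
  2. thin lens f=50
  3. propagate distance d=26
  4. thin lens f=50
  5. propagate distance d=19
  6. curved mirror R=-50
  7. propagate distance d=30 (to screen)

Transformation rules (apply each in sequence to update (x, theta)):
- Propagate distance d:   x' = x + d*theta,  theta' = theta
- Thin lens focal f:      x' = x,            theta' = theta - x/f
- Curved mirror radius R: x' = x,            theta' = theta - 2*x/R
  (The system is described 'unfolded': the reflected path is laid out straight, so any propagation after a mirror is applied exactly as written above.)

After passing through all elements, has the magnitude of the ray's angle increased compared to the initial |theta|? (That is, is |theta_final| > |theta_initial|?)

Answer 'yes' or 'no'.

Answer: yes

Derivation:
Initial: x=-4.0000 theta=0.3000
After 1 (propagate distance d=7): x=-1.9000 theta=0.3000
After 2 (thin lens f=50): x=-1.9000 theta=0.3380
After 3 (propagate distance d=26): x=6.8880 theta=0.3380
After 4 (thin lens f=50): x=6.8880 theta=2503/12500 (≈0.2002)
After 5 (propagate distance d=19): x=133657/12500 (≈10.6926) theta=2503/12500 (≈0.2002)
After 6 (curved mirror R=-50): x=133657/12500 (≈10.6926) theta=49058/78125 (≈0.6279)
After 7 (propagate distance d=30 (to screen)): x=1845677/62500 (≈29.5308) theta=49058/78125 (≈0.6279)
|theta_initial|=0.3000 |theta_final|=49058/78125 (≈0.6279) -> increased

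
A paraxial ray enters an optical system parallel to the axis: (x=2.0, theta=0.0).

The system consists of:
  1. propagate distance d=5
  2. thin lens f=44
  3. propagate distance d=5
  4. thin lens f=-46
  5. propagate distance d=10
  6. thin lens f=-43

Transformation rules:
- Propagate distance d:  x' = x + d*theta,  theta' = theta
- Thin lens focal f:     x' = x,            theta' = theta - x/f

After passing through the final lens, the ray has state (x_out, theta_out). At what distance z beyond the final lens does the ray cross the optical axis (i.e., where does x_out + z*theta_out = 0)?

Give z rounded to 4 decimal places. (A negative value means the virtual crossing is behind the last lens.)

Initial: x=2.0000 theta=0.0000
After 1 (propagate distance d=5): x=2.0000 theta=0.0000
After 2 (thin lens f=44): x=2.0000 theta=-1/22 (≈-0.0455)
After 3 (propagate distance d=5): x=39/22 (≈1.7727) theta=-1/22 (≈-0.0455)
After 4 (thin lens f=-46): x=39/22 (≈1.7727) theta=-7/1012 (≈-0.0069)
After 5 (propagate distance d=10): x=431/253 (≈1.7036) theta=-7/1012 (≈-0.0069)
After 6 (thin lens f=-43): x=431/253 (≈1.7036) theta=1423/43516 (≈0.0327)
z_focus = -x_out/theta_out = -(431/253)/(1423/43516) = -74132/1423 ≈ -52.0956
Rounded to 4 decimal places: z = -52.0956

Answer: -52.0956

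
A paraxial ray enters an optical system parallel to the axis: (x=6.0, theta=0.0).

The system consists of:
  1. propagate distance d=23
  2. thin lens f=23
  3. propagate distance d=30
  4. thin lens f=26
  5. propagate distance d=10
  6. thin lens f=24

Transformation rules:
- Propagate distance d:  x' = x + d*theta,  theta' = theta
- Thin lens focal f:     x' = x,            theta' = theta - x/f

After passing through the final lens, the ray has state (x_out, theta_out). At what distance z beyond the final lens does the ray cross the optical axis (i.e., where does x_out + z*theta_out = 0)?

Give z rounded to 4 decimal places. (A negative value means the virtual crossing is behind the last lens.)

Initial: x=6.0000 theta=0.0000
After 1 (propagate distance d=23): x=6.0000 theta=0.0000
After 2 (thin lens f=23): x=6.0000 theta=-6/23 (≈-0.2609)
After 3 (propagate distance d=30): x=-42/23 (≈-1.8261) theta=-6/23 (≈-0.2609)
After 4 (thin lens f=26): x=-42/23 (≈-1.8261) theta=-57/299 (≈-0.1906)
After 5 (propagate distance d=10): x=-1116/299 (≈-3.7324) theta=-57/299 (≈-0.1906)
After 6 (thin lens f=24): x=-1116/299 (≈-3.7324) theta=-21/598 (≈-0.0351)
z_focus = -x_out/theta_out = -(-1116/299)/(-21/598) = -744/7 ≈ -106.2857
Rounded to 4 decimal places: z = -106.2857

Answer: -106.2857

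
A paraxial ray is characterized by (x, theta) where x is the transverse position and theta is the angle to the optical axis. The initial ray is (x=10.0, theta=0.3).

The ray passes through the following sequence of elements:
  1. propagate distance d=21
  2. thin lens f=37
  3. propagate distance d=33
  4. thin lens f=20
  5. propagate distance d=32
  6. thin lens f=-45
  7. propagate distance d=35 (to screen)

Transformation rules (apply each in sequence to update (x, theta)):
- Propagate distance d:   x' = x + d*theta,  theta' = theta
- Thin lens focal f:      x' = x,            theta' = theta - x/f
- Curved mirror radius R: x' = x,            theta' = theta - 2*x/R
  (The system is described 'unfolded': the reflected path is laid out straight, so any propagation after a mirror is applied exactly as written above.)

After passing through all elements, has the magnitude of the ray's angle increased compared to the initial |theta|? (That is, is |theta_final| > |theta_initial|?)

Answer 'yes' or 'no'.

Initial: x=10.0000 theta=0.3000
After 1 (propagate distance d=21): x=16.3000 theta=0.3000
After 2 (thin lens f=37): x=16.3000 theta=-26/185 (≈-0.1405)
After 3 (propagate distance d=33): x=863/74 (≈11.6622) theta=-26/185 (≈-0.1405)
After 4 (thin lens f=20): x=863/74 (≈11.6622) theta=-1071/1480 (≈-0.7236)
After 5 (propagate distance d=32): x=-4253/370 (≈-11.4946) theta=-1071/1480 (≈-0.7236)
After 6 (thin lens f=-45): x=-4253/370 (≈-11.4946) theta=-65207/66600 (≈-0.9791)
After 7 (propagate distance d=35 (to screen)): x=-609557/13320 (≈-45.7625) theta=-65207/66600 (≈-0.9791)
|theta_initial|=0.3000 |theta_final|=65207/66600 (≈0.9791) -> increased

Answer: yes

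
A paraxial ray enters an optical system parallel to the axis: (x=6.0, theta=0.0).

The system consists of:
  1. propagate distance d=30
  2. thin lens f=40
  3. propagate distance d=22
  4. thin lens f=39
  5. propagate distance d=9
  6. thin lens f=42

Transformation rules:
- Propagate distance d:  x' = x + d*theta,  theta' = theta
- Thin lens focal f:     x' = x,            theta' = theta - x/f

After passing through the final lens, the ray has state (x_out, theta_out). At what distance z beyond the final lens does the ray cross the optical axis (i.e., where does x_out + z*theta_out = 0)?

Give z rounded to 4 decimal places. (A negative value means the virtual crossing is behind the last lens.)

Initial: x=6.0000 theta=0.0000
After 1 (propagate distance d=30): x=6.0000 theta=0.0000
After 2 (thin lens f=40): x=6.0000 theta=-0.1500
After 3 (propagate distance d=22): x=2.7000 theta=-0.1500
After 4 (thin lens f=39): x=2.7000 theta=-57/260 (≈-0.2192)
After 5 (propagate distance d=9): x=189/260 (≈0.7269) theta=-57/260 (≈-0.2192)
After 6 (thin lens f=42): x=189/260 (≈0.7269) theta=-123/520 (≈-0.2365)
z_focus = -x_out/theta_out = -(189/260)/(-123/520) = 126/41 ≈ 3.0732
Rounded to 4 decimal places: z = 3.0732

Answer: 3.0732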